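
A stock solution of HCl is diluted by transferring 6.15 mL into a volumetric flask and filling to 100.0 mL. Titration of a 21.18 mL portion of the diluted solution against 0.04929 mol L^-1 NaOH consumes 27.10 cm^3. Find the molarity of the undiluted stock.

n(NaOH) = 0.04929 x 0.02710 = 0.001336 mol.
n(HCl) in the aliquot = 0.001336 mol.
[diluted HCl] = 0.001336 / 0.02118 = 0.06307 M.
Dilution factor = 100.0/6.150 = 16.26, so [stock] = 0.06307 x 16.26 = 1.03 M.

1.03 M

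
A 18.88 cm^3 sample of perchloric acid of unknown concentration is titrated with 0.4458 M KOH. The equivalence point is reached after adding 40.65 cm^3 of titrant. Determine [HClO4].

n(KOH) delivered = 0.4458 x 0.04065 = 0.01812 mol.
For a 1:1 reaction, n(HClO4) = 0.01812 mol.
[HClO4] = 0.01812 mol / 0.01888 L = 0.960 M.

0.960 M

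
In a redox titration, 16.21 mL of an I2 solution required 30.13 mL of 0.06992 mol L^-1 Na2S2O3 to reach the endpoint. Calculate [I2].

n(Na2S2O3) = 0.06992 x 0.03013 = 0.002107 mol.
From the balanced equation, 2 mol Na2S2O3 reacts with 1 mol I2, so n(I2) = 0.002107 x 1/2 = 0.001053 mol.
[I2] = 0.001053 / 0.01621 L = 0.0650 M.

0.0650 M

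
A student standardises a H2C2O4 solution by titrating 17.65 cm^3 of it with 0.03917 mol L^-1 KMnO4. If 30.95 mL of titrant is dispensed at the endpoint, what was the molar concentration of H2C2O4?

n(KMnO4) = 0.03917 x 0.03095 = 0.001212 mol.
From the balanced equation, 2 mol KMnO4 reacts with 5 mol H2C2O4, so n(H2C2O4) = 0.001212 x 5/2 = 0.003031 mol.
[H2C2O4] = 0.003031 / 0.01765 L = 0.172 M.

0.172 M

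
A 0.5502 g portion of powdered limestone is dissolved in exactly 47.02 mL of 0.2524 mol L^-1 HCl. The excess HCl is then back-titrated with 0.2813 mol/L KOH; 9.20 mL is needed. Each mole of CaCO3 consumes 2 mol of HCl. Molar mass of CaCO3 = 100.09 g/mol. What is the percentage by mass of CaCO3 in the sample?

Total n(HCl) added = 0.2524 x 0.04702 = 0.01187 mol.
n(KOH) used = 0.2813 x 0.009200 = 0.002588 mol, which equals the excess n(HCl).
So n(HCl) consumed by the sample = 0.01187 - 0.002588 = 0.009280 mol.
n(CaCO3) = 0.009280 / 2 = 0.004640 mol.
mass CaCO3 = 0.004640 x 100.09 = 0.4644 g, so %CaCO3 = 0.4644/0.5502 x 100 = 84.4%.

84.4%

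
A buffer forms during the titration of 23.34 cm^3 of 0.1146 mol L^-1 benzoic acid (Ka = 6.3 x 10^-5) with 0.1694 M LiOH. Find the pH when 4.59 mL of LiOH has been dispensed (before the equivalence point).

Initial n(C6H5COOH) = 0.1146 x 0.02334 = 0.002675 mol.
n(LiOH) added = 0.1694 x 0.004590 = 0.0007775 mol, converting that many moles of C6H5COOH to C6H5COO-.
Remaining n(C6H5COOH) = 0.001897 mol; n(C6H5COO-) = 0.0007775 mol.
By Henderson-Hasselbalch, pH = pKa + log([A^-]/[HA]) = 4.20 + log(0.0007775/0.001897) = 4.20 + (-0.39) = 3.81.

3.81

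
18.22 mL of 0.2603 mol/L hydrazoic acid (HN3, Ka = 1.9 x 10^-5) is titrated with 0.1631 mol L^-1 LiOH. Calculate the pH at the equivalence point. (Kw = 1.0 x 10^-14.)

n(HN3) = 0.2603 x 0.01822 = 0.004743 mol; V(LiOH) at equivalence = 0.004743/0.1631 = 0.02908 L.
At equivalence all the acid is converted to N3-; total volume = 0.01822 + 0.02908 = 0.04730 L, so [N3-] = 0.004743/0.04730 = 0.1003 M.
Kb = Kw/Ka = 1.0e-14 / 1.9 x 10^-5 = 5.26e-10.
[OH^-] = sqrt(Kb x [N3-]) = sqrt(5.26e-10 x 0.1003) = 7.26e-6 M.
pOH = 5.14, so pH = 14.00 - 5.14 = 8.86.

8.86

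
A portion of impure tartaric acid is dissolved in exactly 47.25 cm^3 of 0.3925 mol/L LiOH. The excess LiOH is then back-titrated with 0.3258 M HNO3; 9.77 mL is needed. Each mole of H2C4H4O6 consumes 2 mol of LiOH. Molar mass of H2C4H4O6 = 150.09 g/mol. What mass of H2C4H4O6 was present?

1.15 g

Total n(LiOH) added = 0.3925 x 0.04725 = 0.01855 mol.
n(HNO3) used = 0.3258 x 0.009770 = 0.003183 mol, which equals the excess n(LiOH).
So n(LiOH) consumed by the sample = 0.01855 - 0.003183 = 0.01536 mol.
n(H2C4H4O6) = 0.01536 / 2 = 0.007681 mol.
mass = 0.007681 mol x 150.09 g/mol = 1.15 g.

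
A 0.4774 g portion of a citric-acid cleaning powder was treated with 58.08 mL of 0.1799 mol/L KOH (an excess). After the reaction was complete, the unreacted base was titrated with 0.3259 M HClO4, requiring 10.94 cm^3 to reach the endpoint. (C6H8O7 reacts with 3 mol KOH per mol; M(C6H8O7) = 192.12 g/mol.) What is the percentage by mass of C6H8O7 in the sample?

Total n(KOH) added = 0.1799 x 0.05808 = 0.01045 mol.
n(HClO4) used = 0.3259 x 0.01094 = 0.003565 mol, which equals the excess n(KOH).
So n(KOH) consumed by the sample = 0.01045 - 0.003565 = 0.006883 mol.
n(C6H8O7) = 0.006883 / 3 = 0.002294 mol.
mass C6H8O7 = 0.002294 x 192.12 = 0.4408 g, so %C6H8O7 = 0.4408/0.4774 x 100 = 92.3%.

92.3%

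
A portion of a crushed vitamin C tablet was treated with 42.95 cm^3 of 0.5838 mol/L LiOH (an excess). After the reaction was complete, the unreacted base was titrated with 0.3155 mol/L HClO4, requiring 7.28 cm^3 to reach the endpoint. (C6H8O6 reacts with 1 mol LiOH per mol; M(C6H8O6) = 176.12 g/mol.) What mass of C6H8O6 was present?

4.01 g

Total n(LiOH) added = 0.5838 x 0.04295 = 0.02507 mol.
n(HClO4) used = 0.3155 x 0.007280 = 0.002297 mol, which equals the excess n(LiOH).
So n(LiOH) consumed by the sample = 0.02507 - 0.002297 = 0.02278 mol.
n(C6H8O6) = 0.02278 / 1 = 0.02278 mol.
mass = 0.02278 mol x 176.12 g/mol = 4.01 g.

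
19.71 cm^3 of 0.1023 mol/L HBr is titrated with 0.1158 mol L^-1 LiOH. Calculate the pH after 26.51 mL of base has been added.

12.36

n(acid) = 0.1023 x 0.01971 = 0.002016 mol; n(LiOH) added = 0.1158 x 0.02651 = 0.003070 mol.
Base is in excess by 0.003070 - 0.002016 = 0.001054 mol in a total volume of 0.04622 L.
[OH^-] = 0.001054/0.04622 = 0.02279 M, so pOH = 1.64 and pH = 14.00 - 1.64 = 12.36.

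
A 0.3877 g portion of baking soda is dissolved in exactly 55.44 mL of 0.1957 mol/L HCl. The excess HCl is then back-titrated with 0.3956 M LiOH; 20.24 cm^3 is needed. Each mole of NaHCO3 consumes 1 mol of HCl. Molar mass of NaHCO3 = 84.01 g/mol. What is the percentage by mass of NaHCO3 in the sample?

Total n(HCl) added = 0.1957 x 0.05544 = 0.01085 mol.
n(LiOH) used = 0.3956 x 0.02024 = 0.008007 mol, which equals the excess n(HCl).
So n(HCl) consumed by the sample = 0.01085 - 0.008007 = 0.002843 mol.
n(NaHCO3) = 0.002843 / 1 = 0.002843 mol.
mass NaHCO3 = 0.002843 x 84.01 = 0.2388 g, so %NaHCO3 = 0.2388/0.3877 x 100 = 61.6%.

61.6%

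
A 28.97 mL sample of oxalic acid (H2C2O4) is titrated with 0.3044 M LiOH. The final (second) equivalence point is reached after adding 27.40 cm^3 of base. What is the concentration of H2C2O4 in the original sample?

0.144 M

n(LiOH) = 0.3044 x 0.02740 = 0.008341 mol.
At the final (second) equivalence point, 2 mol OH^- react per mol H2C2O4, so n(H2C2O4) = 0.008341 / 2 = 0.004170 mol.
[H2C2O4] = 0.004170 / 0.02897 L = 0.144 M.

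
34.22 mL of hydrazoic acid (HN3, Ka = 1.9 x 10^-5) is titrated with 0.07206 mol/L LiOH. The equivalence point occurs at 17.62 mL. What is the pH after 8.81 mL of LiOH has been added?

4.72

8.81 mL is exactly half the equivalence volume (17.62/2), i.e. the half-equivalence point.
There, n(HA) = n(A^-), so pH = pKa = -log(1.9 x 10^-5) = 4.72.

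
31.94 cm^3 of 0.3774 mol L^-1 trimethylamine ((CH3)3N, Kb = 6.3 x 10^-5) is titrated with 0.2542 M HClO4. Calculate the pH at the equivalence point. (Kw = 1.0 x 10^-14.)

n((CH3)3N) = 0.3774 x 0.03194 = 0.01205 mol; V(HClO4) at equivalence = 0.01205/0.2542 = 0.04742 L.
At equivalence the base is fully converted to (CH3)3NH+; total volume = 0.07936 L, so [(CH3)3NH+] = 0.01205/0.07936 = 0.1519 M.
Ka((CH3)3NH+) = Kw/Kb = 1.0e-14 / 6.3 x 10^-5 = 1.59e-10.
[H^+] = sqrt(Ka x [(CH3)3NH+]) = sqrt(1.59e-10 x 0.1519) = 4.91e-6 M.
pH = -log(4.91e-6) = 5.31.

5.31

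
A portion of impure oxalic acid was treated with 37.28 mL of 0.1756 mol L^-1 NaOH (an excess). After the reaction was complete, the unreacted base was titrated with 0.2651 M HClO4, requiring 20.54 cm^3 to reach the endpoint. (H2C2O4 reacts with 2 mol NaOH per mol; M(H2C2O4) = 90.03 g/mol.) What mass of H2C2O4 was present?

0.0496 g

Total n(NaOH) added = 0.1756 x 0.03728 = 0.006546 mol.
n(HClO4) used = 0.2651 x 0.02054 = 0.005445 mol, which equals the excess n(NaOH).
So n(NaOH) consumed by the sample = 0.006546 - 0.005445 = 0.001101 mol.
n(H2C2O4) = 0.001101 / 2 = 0.0005506 mol.
mass = 0.0005506 mol x 90.03 g/mol = 0.0496 g.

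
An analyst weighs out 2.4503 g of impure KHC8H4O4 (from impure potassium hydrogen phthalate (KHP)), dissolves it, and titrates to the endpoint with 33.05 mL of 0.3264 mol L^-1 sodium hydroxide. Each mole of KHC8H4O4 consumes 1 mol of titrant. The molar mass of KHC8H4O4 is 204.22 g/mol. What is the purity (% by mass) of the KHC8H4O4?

89.9%

n(NaOH) = 0.3264 x 0.03305 = 0.01079 mol.
n(KHC8H4O4) = 0.01079 / 1 = 0.01079 mol.
mass of KHC8H4O4 = 0.01079 x 204.22 = 2.203 g.
% purity = 2.203 / 2.4503 x 100 = 89.9%.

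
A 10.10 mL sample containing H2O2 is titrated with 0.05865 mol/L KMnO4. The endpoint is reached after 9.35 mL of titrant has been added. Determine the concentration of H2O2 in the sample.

n(KMnO4) = 0.05865 x 0.009350 = 0.0005484 mol.
From the balanced equation, 2 mol KMnO4 reacts with 5 mol H2O2, so n(H2O2) = 0.0005484 x 5/2 = 0.001371 mol.
[H2O2] = 0.001371 / 0.01010 L = 0.136 M.

0.136 M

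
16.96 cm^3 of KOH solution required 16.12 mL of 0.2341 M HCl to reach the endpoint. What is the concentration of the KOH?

n(HCl) delivered = 0.2341 x 0.01612 = 0.003774 mol.
For a 1:1 reaction, n(KOH) = 0.003774 mol.
[KOH] = 0.003774 mol / 0.01696 L = 0.223 M.

0.223 M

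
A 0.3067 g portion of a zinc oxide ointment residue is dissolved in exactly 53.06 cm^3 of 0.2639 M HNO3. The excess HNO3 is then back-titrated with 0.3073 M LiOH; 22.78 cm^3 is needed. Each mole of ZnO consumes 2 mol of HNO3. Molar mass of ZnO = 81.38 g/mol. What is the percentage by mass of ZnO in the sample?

92.9%

Total n(HNO3) added = 0.2639 x 0.05306 = 0.01400 mol.
n(LiOH) used = 0.3073 x 0.02278 = 0.007000 mol, which equals the excess n(HNO3).
So n(HNO3) consumed by the sample = 0.01400 - 0.007000 = 0.007002 mol.
n(ZnO) = 0.007002 / 2 = 0.003501 mol.
mass ZnO = 0.003501 x 81.38 = 0.2849 g, so %ZnO = 0.2849/0.3067 x 100 = 92.9%.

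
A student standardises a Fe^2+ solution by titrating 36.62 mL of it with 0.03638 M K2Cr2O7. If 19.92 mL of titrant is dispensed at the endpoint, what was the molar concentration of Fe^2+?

n(K2Cr2O7) = 0.03638 x 0.01992 = 0.0007247 mol.
From the balanced equation, 1 mol K2Cr2O7 reacts with 6 mol Fe^2+, so n(Fe^2+) = 0.0007247 x 6/1 = 0.004348 mol.
[Fe^2+] = 0.004348 / 0.03662 L = 0.119 M.

0.119 M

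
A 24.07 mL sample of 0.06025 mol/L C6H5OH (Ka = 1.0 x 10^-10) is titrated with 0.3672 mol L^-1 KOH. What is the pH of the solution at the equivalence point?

n(C6H5OH) = 0.06025 x 0.02407 = 0.001450 mol; V(KOH) at equivalence = 0.001450/0.3672 = 0.003949 L.
At equivalence all the acid is converted to C6H5O-; total volume = 0.02407 + 0.003949 = 0.02802 L, so [C6H5O-] = 0.001450/0.02802 = 0.05176 M.
Kb = Kw/Ka = 1.0e-14 / 1.0 x 10^-10 = 0.000100.
[OH^-] = sqrt(Kb x [C6H5O-]) = sqrt(0.000100 x 0.05176) = 0.00228 M.
pOH = 2.64, so pH = 14.00 - 2.64 = 11.36.

11.36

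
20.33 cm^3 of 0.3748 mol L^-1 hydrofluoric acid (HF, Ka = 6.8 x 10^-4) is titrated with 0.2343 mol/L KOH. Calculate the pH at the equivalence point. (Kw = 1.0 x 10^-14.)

n(HF) = 0.3748 x 0.02033 = 0.007620 mol; V(KOH) at equivalence = 0.007620/0.2343 = 0.03252 L.
At equivalence all the acid is converted to F-; total volume = 0.02033 + 0.03252 = 0.05285 L, so [F-] = 0.007620/0.05285 = 0.1442 M.
Kb = Kw/Ka = 1.0e-14 / 6.8 x 10^-4 = 1.47e-11.
[OH^-] = sqrt(Kb x [F-]) = sqrt(1.47e-11 x 0.1442) = 1.46e-6 M.
pOH = 5.84, so pH = 14.00 - 5.84 = 8.16.

8.16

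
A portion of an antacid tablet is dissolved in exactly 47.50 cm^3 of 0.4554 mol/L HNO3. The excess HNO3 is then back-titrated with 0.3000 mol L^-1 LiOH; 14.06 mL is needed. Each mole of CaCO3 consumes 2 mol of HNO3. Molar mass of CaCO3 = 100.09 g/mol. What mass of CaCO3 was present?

Total n(HNO3) added = 0.4554 x 0.04750 = 0.02163 mol.
n(LiOH) used = 0.3000 x 0.01406 = 0.004218 mol, which equals the excess n(HNO3).
So n(HNO3) consumed by the sample = 0.02163 - 0.004218 = 0.01741 mol.
n(CaCO3) = 0.01741 / 2 = 0.008707 mol.
mass = 0.008707 mol x 100.09 g/mol = 0.871 g.

0.871 g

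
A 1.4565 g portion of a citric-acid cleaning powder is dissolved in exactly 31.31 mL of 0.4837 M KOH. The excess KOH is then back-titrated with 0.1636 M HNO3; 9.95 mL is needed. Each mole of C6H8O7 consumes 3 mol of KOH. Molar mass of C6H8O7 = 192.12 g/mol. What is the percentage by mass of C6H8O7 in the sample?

Total n(KOH) added = 0.4837 x 0.03131 = 0.01514 mol.
n(HNO3) used = 0.1636 x 0.009950 = 0.001628 mol, which equals the excess n(KOH).
So n(KOH) consumed by the sample = 0.01514 - 0.001628 = 0.01352 mol.
n(C6H8O7) = 0.01352 / 3 = 0.004506 mol.
mass C6H8O7 = 0.004506 x 192.12 = 0.8656 g, so %C6H8O7 = 0.8656/1.4565 x 100 = 59.4%.

59.4%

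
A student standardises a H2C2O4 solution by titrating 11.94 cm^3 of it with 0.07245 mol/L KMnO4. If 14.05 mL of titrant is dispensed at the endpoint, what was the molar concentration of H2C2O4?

0.213 M

n(KMnO4) = 0.07245 x 0.01405 = 0.001018 mol.
From the balanced equation, 2 mol KMnO4 reacts with 5 mol H2C2O4, so n(H2C2O4) = 0.001018 x 5/2 = 0.002545 mol.
[H2C2O4] = 0.002545 / 0.01194 L = 0.213 M.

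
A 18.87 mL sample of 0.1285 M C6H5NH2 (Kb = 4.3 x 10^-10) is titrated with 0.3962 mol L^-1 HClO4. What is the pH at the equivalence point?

2.82

n(C6H5NH2) = 0.1285 x 0.01887 = 0.002425 mol; V(HClO4) at equivalence = 0.002425/0.3962 = 0.006120 L.
At equivalence the base is fully converted to C6H5NH3+; total volume = 0.02499 L, so [C6H5NH3+] = 0.002425/0.02499 = 0.09703 M.
Ka(C6H5NH3+) = Kw/Kb = 1.0e-14 / 4.3 x 10^-10 = 2.33e-5.
[H^+] = sqrt(Ka x [C6H5NH3+]) = sqrt(2.33e-5 x 0.09703) = 0.00150 M.
pH = -log(0.00150) = 2.82.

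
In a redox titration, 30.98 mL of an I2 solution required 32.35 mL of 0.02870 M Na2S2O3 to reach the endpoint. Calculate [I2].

n(Na2S2O3) = 0.02870 x 0.03235 = 0.0009284 mol.
From the balanced equation, 2 mol Na2S2O3 reacts with 1 mol I2, so n(I2) = 0.0009284 x 1/2 = 0.0004642 mol.
[I2] = 0.0004642 / 0.03098 L = 0.0150 M.

0.0150 M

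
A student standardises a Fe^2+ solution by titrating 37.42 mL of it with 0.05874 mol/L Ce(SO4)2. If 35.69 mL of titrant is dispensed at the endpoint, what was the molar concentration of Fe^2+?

0.0560 M

n(Ce(SO4)2) = 0.05874 x 0.03569 = 0.002096 mol.
From the balanced equation, 1 mol Ce(SO4)2 reacts with 1 mol Fe^2+, so n(Fe^2+) = 0.002096 x 1/1 = 0.002096 mol.
[Fe^2+] = 0.002096 / 0.03742 L = 0.0560 M.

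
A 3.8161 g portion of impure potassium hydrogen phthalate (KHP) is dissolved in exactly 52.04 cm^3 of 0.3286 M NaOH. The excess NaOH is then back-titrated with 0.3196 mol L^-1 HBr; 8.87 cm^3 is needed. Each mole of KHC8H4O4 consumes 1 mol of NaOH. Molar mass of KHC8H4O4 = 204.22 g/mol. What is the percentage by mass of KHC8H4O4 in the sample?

76.3%

Total n(NaOH) added = 0.3286 x 0.05204 = 0.01710 mol.
n(HBr) used = 0.3196 x 0.008870 = 0.002835 mol, which equals the excess n(NaOH).
So n(NaOH) consumed by the sample = 0.01710 - 0.002835 = 0.01427 mol.
n(KHC8H4O4) = 0.01427 / 1 = 0.01427 mol.
mass KHC8H4O4 = 0.01427 x 204.22 = 2.913 g, so %KHC8H4O4 = 2.913/3.8161 x 100 = 76.3%.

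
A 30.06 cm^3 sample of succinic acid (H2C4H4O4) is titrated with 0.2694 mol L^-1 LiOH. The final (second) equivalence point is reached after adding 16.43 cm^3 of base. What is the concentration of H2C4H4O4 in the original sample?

0.0736 M

n(LiOH) = 0.2694 x 0.01643 = 0.004426 mol.
At the final (second) equivalence point, 2 mol OH^- react per mol H2C4H4O4, so n(H2C4H4O4) = 0.004426 / 2 = 0.002213 mol.
[H2C4H4O4] = 0.002213 / 0.03006 L = 0.0736 M.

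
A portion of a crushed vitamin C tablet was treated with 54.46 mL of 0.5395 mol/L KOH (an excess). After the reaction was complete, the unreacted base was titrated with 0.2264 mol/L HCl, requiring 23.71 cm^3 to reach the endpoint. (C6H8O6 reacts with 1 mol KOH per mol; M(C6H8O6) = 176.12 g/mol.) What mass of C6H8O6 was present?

Total n(KOH) added = 0.5395 x 0.05446 = 0.02938 mol.
n(HCl) used = 0.2264 x 0.02371 = 0.005368 mol, which equals the excess n(KOH).
So n(KOH) consumed by the sample = 0.02938 - 0.005368 = 0.02401 mol.
n(C6H8O6) = 0.02401 / 1 = 0.02401 mol.
mass = 0.02401 mol x 176.12 g/mol = 4.23 g.

4.23 g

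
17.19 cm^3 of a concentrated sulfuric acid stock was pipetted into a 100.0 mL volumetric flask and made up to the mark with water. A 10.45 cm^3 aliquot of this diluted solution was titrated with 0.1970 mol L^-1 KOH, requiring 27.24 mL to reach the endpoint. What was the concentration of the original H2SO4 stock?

n(KOH) = 0.1970 x 0.02724 = 0.005366 mol.
n(H2SO4) in the aliquot = 0.005366 x 1/2 = 0.002683 mol.
[diluted H2SO4] = 0.002683 / 0.01045 = 0.2568 M.
Dilution factor = 100.0/17.19 = 5.817, so [stock] = 0.2568 x 5.817 = 1.49 M.

1.49 M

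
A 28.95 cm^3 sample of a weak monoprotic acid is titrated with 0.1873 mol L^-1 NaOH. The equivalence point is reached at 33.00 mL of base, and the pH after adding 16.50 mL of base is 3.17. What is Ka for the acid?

6.8 x 10^-4

16.50 mL is half of the equivalence volume, so this is the half-equivalence point where [HA] = [A^-].
At half-equivalence pH = pKa, so pKa = 3.17.
Ka = 10^(-3.17) = 6.8 x 10^-4.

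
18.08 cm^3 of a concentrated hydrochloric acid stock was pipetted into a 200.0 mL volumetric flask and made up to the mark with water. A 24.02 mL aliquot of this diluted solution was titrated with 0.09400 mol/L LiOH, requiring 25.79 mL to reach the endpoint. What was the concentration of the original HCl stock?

n(LiOH) = 0.09400 x 0.02579 = 0.002424 mol.
n(HCl) in the aliquot = 0.002424 mol.
[diluted HCl] = 0.002424 / 0.02402 = 0.1009 M.
Dilution factor = 200.0/18.08 = 11.06, so [stock] = 0.1009 x 11.06 = 1.12 M.

1.12 M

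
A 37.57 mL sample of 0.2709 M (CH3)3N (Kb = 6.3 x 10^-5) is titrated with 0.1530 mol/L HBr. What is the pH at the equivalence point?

n((CH3)3N) = 0.2709 x 0.03757 = 0.01018 mol; V(HBr) at equivalence = 0.01018/0.1530 = 0.06652 L.
At equivalence the base is fully converted to (CH3)3NH+; total volume = 0.1041 L, so [(CH3)3NH+] = 0.01018/0.1041 = 0.09778 M.
Ka((CH3)3NH+) = Kw/Kb = 1.0e-14 / 6.3 x 10^-5 = 1.59e-10.
[H^+] = sqrt(Ka x [(CH3)3NH+]) = sqrt(1.59e-10 x 0.09778) = 3.94e-6 M.
pH = -log(3.94e-6) = 5.40.

5.40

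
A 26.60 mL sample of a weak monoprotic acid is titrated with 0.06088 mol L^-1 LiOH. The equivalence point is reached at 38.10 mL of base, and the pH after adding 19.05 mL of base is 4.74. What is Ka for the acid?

19.05 mL is half of the equivalence volume, so this is the half-equivalence point where [HA] = [A^-].
At half-equivalence pH = pKa, so pKa = 4.74.
Ka = 10^(-4.74) = 1.8 x 10^-5.

1.8 x 10^-5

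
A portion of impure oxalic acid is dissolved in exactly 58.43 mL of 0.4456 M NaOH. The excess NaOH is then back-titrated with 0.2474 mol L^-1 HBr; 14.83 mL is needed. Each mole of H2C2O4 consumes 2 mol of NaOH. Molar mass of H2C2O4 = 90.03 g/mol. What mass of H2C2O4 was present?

Total n(NaOH) added = 0.4456 x 0.05843 = 0.02604 mol.
n(HBr) used = 0.2474 x 0.01483 = 0.003669 mol, which equals the excess n(NaOH).
So n(NaOH) consumed by the sample = 0.02604 - 0.003669 = 0.02237 mol.
n(H2C2O4) = 0.02237 / 2 = 0.01118 mol.
mass = 0.01118 mol x 90.03 g/mol = 1.01 g.

1.01 g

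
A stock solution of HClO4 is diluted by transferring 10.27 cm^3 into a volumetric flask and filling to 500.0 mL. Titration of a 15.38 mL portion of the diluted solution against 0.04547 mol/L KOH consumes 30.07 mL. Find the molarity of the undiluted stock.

4.33 M

n(KOH) = 0.04547 x 0.03007 = 0.001367 mol.
n(HClO4) in the aliquot = 0.001367 mol.
[diluted HClO4] = 0.001367 / 0.01538 = 0.08890 M.
Dilution factor = 500.0/10.27 = 48.69, so [stock] = 0.08890 x 48.69 = 4.33 M.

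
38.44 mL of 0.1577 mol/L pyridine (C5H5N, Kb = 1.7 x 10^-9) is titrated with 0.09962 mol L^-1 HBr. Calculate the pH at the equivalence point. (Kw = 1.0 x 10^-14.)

n(C5H5N) = 0.1577 x 0.03844 = 0.006062 mol; V(HBr) at equivalence = 0.006062/0.09962 = 0.06085 L.
At equivalence the base is fully converted to C5H5NH+; total volume = 0.09929 L, so [C5H5NH+] = 0.006062/0.09929 = 0.06105 M.
Ka(C5H5NH+) = Kw/Kb = 1.0e-14 / 1.7 x 10^-9 = 5.88e-6.
[H^+] = sqrt(Ka x [C5H5NH+]) = sqrt(5.88e-6 x 0.06105) = 0.000599 M.
pH = -log(0.000599) = 3.22.

3.22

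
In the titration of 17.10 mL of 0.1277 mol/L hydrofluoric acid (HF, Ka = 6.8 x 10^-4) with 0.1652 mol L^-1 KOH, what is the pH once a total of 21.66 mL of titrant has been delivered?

12.56

n(acid) = 0.1277 x 0.01710 = 0.002184 mol; n(KOH) added = 0.1652 x 0.02166 = 0.003578 mol.
Base is in excess by 0.003578 - 0.002184 = 0.001395 mol in a total volume of 0.03876 L.
[OH^-] = 0.001395/0.03876 = 0.03598 M, so pOH = 1.44 and pH = 14.00 - 1.44 = 12.56.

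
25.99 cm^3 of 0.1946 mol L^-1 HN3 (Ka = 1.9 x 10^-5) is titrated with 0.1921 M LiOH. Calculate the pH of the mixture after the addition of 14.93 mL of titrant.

4.84

Initial n(HN3) = 0.1946 x 0.02599 = 0.005058 mol.
n(LiOH) added = 0.1921 x 0.01493 = 0.002868 mol, converting that many moles of HN3 to N3-.
Remaining n(HN3) = 0.002190 mol; n(N3-) = 0.002868 mol.
By Henderson-Hasselbalch, pH = pKa + log([A^-]/[HA]) = 4.72 + log(0.002868/0.002190) = 4.72 + (+0.12) = 4.84.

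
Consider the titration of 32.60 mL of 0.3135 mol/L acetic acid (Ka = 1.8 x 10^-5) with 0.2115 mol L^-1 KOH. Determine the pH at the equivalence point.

8.92

n(CH3COOH) = 0.3135 x 0.03260 = 0.01022 mol; V(KOH) at equivalence = 0.01022/0.2115 = 0.04832 L.
At equivalence all the acid is converted to CH3COO-; total volume = 0.03260 + 0.04832 = 0.08092 L, so [CH3COO-] = 0.01022/0.08092 = 0.1263 M.
Kb = Kw/Ka = 1.0e-14 / 1.8 x 10^-5 = 5.56e-10.
[OH^-] = sqrt(Kb x [CH3COO-]) = sqrt(5.56e-10 x 0.1263) = 8.38e-6 M.
pOH = 5.08, so pH = 14.00 - 5.08 = 8.92.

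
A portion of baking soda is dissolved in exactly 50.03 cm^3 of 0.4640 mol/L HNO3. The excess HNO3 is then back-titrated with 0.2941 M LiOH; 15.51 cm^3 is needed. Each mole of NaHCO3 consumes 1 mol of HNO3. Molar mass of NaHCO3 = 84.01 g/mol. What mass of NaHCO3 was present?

Total n(HNO3) added = 0.4640 x 0.05003 = 0.02321 mol.
n(LiOH) used = 0.2941 x 0.01551 = 0.004561 mol, which equals the excess n(HNO3).
So n(HNO3) consumed by the sample = 0.02321 - 0.004561 = 0.01865 mol.
n(NaHCO3) = 0.01865 / 1 = 0.01865 mol.
mass = 0.01865 mol x 84.01 g/mol = 1.57 g.

1.57 g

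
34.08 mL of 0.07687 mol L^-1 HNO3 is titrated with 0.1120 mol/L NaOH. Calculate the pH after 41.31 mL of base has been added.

n(acid) = 0.07687 x 0.03408 = 0.002620 mol; n(NaOH) added = 0.1120 x 0.04131 = 0.004627 mol.
Base is in excess by 0.004627 - 0.002620 = 0.002007 mol in a total volume of 0.07539 L.
[OH^-] = 0.002007/0.07539 = 0.02662 M, so pOH = 1.57 and pH = 14.00 - 1.57 = 12.43.

12.43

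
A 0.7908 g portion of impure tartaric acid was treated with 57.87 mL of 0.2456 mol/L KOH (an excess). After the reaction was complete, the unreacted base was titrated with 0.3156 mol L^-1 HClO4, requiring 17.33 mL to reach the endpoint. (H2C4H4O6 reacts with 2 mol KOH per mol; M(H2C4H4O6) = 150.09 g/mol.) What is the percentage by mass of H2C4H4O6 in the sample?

Total n(KOH) added = 0.2456 x 0.05787 = 0.01421 mol.
n(HClO4) used = 0.3156 x 0.01733 = 0.005469 mol, which equals the excess n(KOH).
So n(KOH) consumed by the sample = 0.01421 - 0.005469 = 0.008744 mol.
n(H2C4H4O6) = 0.008744 / 2 = 0.004372 mol.
mass H2C4H4O6 = 0.004372 x 150.09 = 0.6562 g, so %H2C4H4O6 = 0.6562/0.7908 x 100 = 83.0%.

83.0%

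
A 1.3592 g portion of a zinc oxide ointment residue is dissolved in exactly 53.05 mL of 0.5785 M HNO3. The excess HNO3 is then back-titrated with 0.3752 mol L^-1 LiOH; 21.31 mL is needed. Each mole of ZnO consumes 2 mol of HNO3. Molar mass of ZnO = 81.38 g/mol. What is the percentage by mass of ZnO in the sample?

67.9%

Total n(HNO3) added = 0.5785 x 0.05305 = 0.03069 mol.
n(LiOH) used = 0.3752 x 0.02131 = 0.007996 mol, which equals the excess n(HNO3).
So n(HNO3) consumed by the sample = 0.03069 - 0.007996 = 0.02269 mol.
n(ZnO) = 0.02269 / 2 = 0.01135 mol.
mass ZnO = 0.01135 x 81.38 = 0.9234 g, so %ZnO = 0.9234/1.3592 x 100 = 67.9%.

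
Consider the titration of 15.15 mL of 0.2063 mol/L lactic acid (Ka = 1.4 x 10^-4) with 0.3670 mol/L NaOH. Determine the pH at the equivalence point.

8.49

n(HC3H5O3) = 0.2063 x 0.01515 = 0.003125 mol; V(NaOH) at equivalence = 0.003125/0.3670 = 0.008516 L.
At equivalence all the acid is converted to C3H5O3-; total volume = 0.01515 + 0.008516 = 0.02367 L, so [C3H5O3-] = 0.003125/0.02367 = 0.1321 M.
Kb = Kw/Ka = 1.0e-14 / 1.4 x 10^-4 = 7.14e-11.
[OH^-] = sqrt(Kb x [C3H5O3-]) = sqrt(7.14e-11 x 0.1321) = 3.07e-6 M.
pOH = 5.51, so pH = 14.00 - 5.51 = 8.49.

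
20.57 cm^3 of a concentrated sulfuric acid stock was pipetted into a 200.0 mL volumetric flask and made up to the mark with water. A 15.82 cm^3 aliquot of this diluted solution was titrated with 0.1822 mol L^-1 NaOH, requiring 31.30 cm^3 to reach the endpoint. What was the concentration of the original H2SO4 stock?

n(NaOH) = 0.1822 x 0.03130 = 0.005703 mol.
n(H2SO4) in the aliquot = 0.005703 x 1/2 = 0.002851 mol.
[diluted H2SO4] = 0.002851 / 0.01582 = 0.1802 M.
Dilution factor = 200.0/20.57 = 9.723, so [stock] = 0.1802 x 9.723 = 1.75 M.

1.75 M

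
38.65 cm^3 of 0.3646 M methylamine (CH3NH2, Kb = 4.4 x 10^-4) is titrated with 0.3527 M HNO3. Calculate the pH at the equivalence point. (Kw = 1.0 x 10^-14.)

5.69

n(CH3NH2) = 0.3646 x 0.03865 = 0.01409 mol; V(HNO3) at equivalence = 0.01409/0.3527 = 0.03995 L.
At equivalence the base is fully converted to CH3NH3+; total volume = 0.07860 L, so [CH3NH3+] = 0.01409/0.07860 = 0.1793 M.
Ka(CH3NH3+) = Kw/Kb = 1.0e-14 / 4.4 x 10^-4 = 2.27e-11.
[H^+] = sqrt(Ka x [CH3NH3+]) = sqrt(2.27e-11 x 0.1793) = 2.02e-6 M.
pH = -log(2.02e-6) = 5.69.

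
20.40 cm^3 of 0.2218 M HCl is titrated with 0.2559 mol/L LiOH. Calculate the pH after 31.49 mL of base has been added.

12.83

n(acid) = 0.2218 x 0.02040 = 0.004525 mol; n(LiOH) added = 0.2559 x 0.03149 = 0.008058 mol.
Base is in excess by 0.008058 - 0.004525 = 0.003534 mol in a total volume of 0.05189 L.
[OH^-] = 0.003534/0.05189 = 0.06810 M, so pOH = 1.17 and pH = 14.00 - 1.17 = 12.83.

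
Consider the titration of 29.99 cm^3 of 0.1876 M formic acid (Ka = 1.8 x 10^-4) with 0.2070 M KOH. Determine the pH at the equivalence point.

n(HCOOH) = 0.1876 x 0.02999 = 0.005626 mol; V(KOH) at equivalence = 0.005626/0.2070 = 0.02718 L.
At equivalence all the acid is converted to HCOO-; total volume = 0.02999 + 0.02718 = 0.05717 L, so [HCOO-] = 0.005626/0.05717 = 0.09841 M.
Kb = Kw/Ka = 1.0e-14 / 1.8 x 10^-4 = 5.56e-11.
[OH^-] = sqrt(Kb x [HCOO-]) = sqrt(5.56e-11 x 0.09841) = 2.34e-6 M.
pOH = 5.63, so pH = 14.00 - 5.63 = 8.37.

8.37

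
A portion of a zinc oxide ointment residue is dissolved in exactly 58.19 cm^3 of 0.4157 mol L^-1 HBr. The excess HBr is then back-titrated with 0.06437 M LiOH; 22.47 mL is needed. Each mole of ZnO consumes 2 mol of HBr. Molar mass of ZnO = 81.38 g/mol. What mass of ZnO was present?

Total n(HBr) added = 0.4157 x 0.05819 = 0.02419 mol.
n(LiOH) used = 0.06437 x 0.02247 = 0.001446 mol, which equals the excess n(HBr).
So n(HBr) consumed by the sample = 0.02419 - 0.001446 = 0.02274 mol.
n(ZnO) = 0.02274 / 2 = 0.01137 mol.
mass = 0.01137 mol x 81.38 g/mol = 0.925 g.

0.925 g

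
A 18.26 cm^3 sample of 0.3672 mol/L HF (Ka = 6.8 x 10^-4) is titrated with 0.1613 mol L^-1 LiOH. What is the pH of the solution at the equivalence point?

n(HF) = 0.3672 x 0.01826 = 0.006705 mol; V(LiOH) at equivalence = 0.006705/0.1613 = 0.04157 L.
At equivalence all the acid is converted to F-; total volume = 0.01826 + 0.04157 = 0.05983 L, so [F-] = 0.006705/0.05983 = 0.1121 M.
Kb = Kw/Ka = 1.0e-14 / 6.8 x 10^-4 = 1.47e-11.
[OH^-] = sqrt(Kb x [F-]) = sqrt(1.47e-11 x 0.1121) = 1.28e-6 M.
pOH = 5.89, so pH = 14.00 - 5.89 = 8.11.

8.11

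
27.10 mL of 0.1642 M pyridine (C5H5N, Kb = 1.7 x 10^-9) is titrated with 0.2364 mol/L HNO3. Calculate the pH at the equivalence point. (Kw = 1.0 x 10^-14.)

n(C5H5N) = 0.1642 x 0.02710 = 0.004450 mol; V(HNO3) at equivalence = 0.004450/0.2364 = 0.01882 L.
At equivalence the base is fully converted to C5H5NH+; total volume = 0.04592 L, so [C5H5NH+] = 0.004450/0.04592 = 0.09690 M.
Ka(C5H5NH+) = Kw/Kb = 1.0e-14 / 1.7 x 10^-9 = 5.88e-6.
[H^+] = sqrt(Ka x [C5H5NH+]) = sqrt(5.88e-6 x 0.09690) = 0.000755 M.
pH = -log(0.000755) = 3.12.

3.12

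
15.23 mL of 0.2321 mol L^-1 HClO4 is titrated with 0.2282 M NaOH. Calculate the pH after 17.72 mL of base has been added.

12.19

n(acid) = 0.2321 x 0.01523 = 0.003535 mol; n(NaOH) added = 0.2282 x 0.01772 = 0.004044 mol.
Base is in excess by 0.004044 - 0.003535 = 0.0005088 mol in a total volume of 0.03295 L.
[OH^-] = 0.0005088/0.03295 = 0.01544 M, so pOH = 1.81 and pH = 14.00 - 1.81 = 12.19.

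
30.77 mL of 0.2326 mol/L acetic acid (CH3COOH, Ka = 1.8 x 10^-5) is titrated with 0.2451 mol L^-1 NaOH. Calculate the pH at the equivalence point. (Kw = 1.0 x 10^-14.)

n(CH3COOH) = 0.2326 x 0.03077 = 0.007157 mol; V(NaOH) at equivalence = 0.007157/0.2451 = 0.02920 L.
At equivalence all the acid is converted to CH3COO-; total volume = 0.03077 + 0.02920 = 0.05997 L, so [CH3COO-] = 0.007157/0.05997 = 0.1193 M.
Kb = Kw/Ka = 1.0e-14 / 1.8 x 10^-5 = 5.56e-10.
[OH^-] = sqrt(Kb x [CH3COO-]) = sqrt(5.56e-10 x 0.1193) = 8.14e-6 M.
pOH = 5.09, so pH = 14.00 - 5.09 = 8.91.

8.91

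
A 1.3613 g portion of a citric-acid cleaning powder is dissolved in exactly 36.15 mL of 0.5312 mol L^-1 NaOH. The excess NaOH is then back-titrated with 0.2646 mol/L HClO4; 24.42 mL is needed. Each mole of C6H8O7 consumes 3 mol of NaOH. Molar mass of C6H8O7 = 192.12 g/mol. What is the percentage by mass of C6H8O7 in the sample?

59.9%

Total n(NaOH) added = 0.5312 x 0.03615 = 0.01920 mol.
n(HClO4) used = 0.2646 x 0.02442 = 0.006462 mol, which equals the excess n(NaOH).
So n(NaOH) consumed by the sample = 0.01920 - 0.006462 = 0.01274 mol.
n(C6H8O7) = 0.01274 / 3 = 0.004247 mol.
mass C6H8O7 = 0.004247 x 192.12 = 0.8160 g, so %C6H8O7 = 0.8160/1.3613 x 100 = 59.9%.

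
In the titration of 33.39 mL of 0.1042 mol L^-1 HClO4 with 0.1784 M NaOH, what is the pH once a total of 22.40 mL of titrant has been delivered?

11.97

n(acid) = 0.1042 x 0.03339 = 0.003479 mol; n(NaOH) added = 0.1784 x 0.02240 = 0.003996 mol.
Base is in excess by 0.003996 - 0.003479 = 0.0005169 mol in a total volume of 0.05579 L.
[OH^-] = 0.0005169/0.05579 = 0.009265 M, so pOH = 2.03 and pH = 14.00 - 2.03 = 11.97.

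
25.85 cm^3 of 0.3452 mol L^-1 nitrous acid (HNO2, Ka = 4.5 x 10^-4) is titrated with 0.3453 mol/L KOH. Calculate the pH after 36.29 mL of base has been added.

12.76

n(acid) = 0.3452 x 0.02585 = 0.008923 mol; n(KOH) added = 0.3453 x 0.03629 = 0.01253 mol.
Base is in excess by 0.01253 - 0.008923 = 0.003608 mol in a total volume of 0.06214 L.
[OH^-] = 0.003608/0.06214 = 0.05805 M, so pOH = 1.24 and pH = 14.00 - 1.24 = 12.76.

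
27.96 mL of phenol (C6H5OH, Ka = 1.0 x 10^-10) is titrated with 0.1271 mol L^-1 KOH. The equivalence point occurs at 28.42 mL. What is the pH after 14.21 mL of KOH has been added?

10.00

14.21 mL is exactly half the equivalence volume (28.42/2), i.e. the half-equivalence point.
There, n(HA) = n(A^-), so pH = pKa = -log(1.0 x 10^-10) = 10.00.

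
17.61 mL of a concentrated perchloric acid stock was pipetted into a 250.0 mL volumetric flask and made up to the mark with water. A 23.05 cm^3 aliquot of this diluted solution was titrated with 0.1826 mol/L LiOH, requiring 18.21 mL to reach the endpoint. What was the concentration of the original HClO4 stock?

2.05 M

n(LiOH) = 0.1826 x 0.01821 = 0.003325 mol.
n(HClO4) in the aliquot = 0.003325 mol.
[diluted HClO4] = 0.003325 / 0.02305 = 0.1443 M.
Dilution factor = 250.0/17.61 = 14.20, so [stock] = 0.1443 x 14.20 = 2.05 M.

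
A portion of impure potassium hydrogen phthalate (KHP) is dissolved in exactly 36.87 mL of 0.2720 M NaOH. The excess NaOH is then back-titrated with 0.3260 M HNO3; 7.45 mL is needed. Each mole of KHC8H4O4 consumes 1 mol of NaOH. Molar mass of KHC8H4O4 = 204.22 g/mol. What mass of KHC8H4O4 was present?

Total n(NaOH) added = 0.2720 x 0.03687 = 0.01003 mol.
n(HNO3) used = 0.3260 x 0.007450 = 0.002429 mol, which equals the excess n(NaOH).
So n(NaOH) consumed by the sample = 0.01003 - 0.002429 = 0.007600 mol.
n(KHC8H4O4) = 0.007600 / 1 = 0.007600 mol.
mass = 0.007600 mol x 204.22 g/mol = 1.55 g.

1.55 g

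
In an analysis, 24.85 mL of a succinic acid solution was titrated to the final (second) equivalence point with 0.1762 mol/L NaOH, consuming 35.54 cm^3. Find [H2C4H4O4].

n(NaOH) = 0.1762 x 0.03554 = 0.006262 mol.
At the final (second) equivalence point, 2 mol OH^- react per mol H2C4H4O4, so n(H2C4H4O4) = 0.006262 / 2 = 0.003131 mol.
[H2C4H4O4] = 0.003131 / 0.02485 L = 0.126 M.

0.126 M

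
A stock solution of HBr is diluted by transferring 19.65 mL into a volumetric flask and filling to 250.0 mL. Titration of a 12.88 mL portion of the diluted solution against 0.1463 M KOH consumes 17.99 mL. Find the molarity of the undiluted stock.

2.60 M

n(KOH) = 0.1463 x 0.01799 = 0.002632 mol.
n(HBr) in the aliquot = 0.002632 mol.
[diluted HBr] = 0.002632 / 0.01288 = 0.2043 M.
Dilution factor = 250.0/19.65 = 12.72, so [stock] = 0.2043 x 12.72 = 2.60 M.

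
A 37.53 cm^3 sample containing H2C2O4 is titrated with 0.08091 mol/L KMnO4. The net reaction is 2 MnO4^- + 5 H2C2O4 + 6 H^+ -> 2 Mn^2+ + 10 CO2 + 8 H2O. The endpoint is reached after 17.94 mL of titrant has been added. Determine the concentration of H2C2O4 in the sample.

0.0967 M

n(KMnO4) = 0.08091 x 0.01794 = 0.001452 mol.
From the balanced equation, 2 mol KMnO4 reacts with 5 mol H2C2O4, so n(H2C2O4) = 0.001452 x 5/2 = 0.003629 mol.
[H2C2O4] = 0.003629 / 0.03753 L = 0.0967 M.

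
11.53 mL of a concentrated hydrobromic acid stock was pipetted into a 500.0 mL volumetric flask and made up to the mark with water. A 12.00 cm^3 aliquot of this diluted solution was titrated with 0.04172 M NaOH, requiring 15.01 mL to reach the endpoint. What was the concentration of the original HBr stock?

n(NaOH) = 0.04172 x 0.01501 = 0.0006262 mol.
n(HBr) in the aliquot = 0.0006262 mol.
[diluted HBr] = 0.0006262 / 0.01200 = 0.05218 M.
Dilution factor = 500.0/11.53 = 43.37, so [stock] = 0.05218 x 43.37 = 2.26 M.

2.26 M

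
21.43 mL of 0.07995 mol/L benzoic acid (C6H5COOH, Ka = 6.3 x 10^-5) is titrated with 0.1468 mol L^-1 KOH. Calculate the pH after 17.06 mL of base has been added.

12.31

n(acid) = 0.07995 x 0.02143 = 0.001713 mol; n(KOH) added = 0.1468 x 0.01706 = 0.002504 mol.
Base is in excess by 0.002504 - 0.001713 = 0.0007911 mol in a total volume of 0.03849 L.
[OH^-] = 0.0007911/0.03849 = 0.02055 M, so pOH = 1.69 and pH = 14.00 - 1.69 = 12.31.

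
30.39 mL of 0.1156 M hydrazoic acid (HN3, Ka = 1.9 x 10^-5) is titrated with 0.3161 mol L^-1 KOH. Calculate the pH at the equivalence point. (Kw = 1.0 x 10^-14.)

n(HN3) = 0.1156 x 0.03039 = 0.003513 mol; V(KOH) at equivalence = 0.003513/0.3161 = 0.01111 L.
At equivalence all the acid is converted to N3-; total volume = 0.03039 + 0.01111 = 0.04150 L, so [N3-] = 0.003513/0.04150 = 0.08464 M.
Kb = Kw/Ka = 1.0e-14 / 1.9 x 10^-5 = 5.26e-10.
[OH^-] = sqrt(Kb x [N3-]) = sqrt(5.26e-10 x 0.08464) = 6.67e-6 M.
pOH = 5.18, so pH = 14.00 - 5.18 = 8.82.

8.82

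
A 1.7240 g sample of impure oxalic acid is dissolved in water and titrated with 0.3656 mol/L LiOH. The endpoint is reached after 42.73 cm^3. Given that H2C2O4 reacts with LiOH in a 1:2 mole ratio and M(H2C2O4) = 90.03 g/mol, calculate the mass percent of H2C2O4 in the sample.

n(LiOH) = 0.3656 x 0.04273 = 0.01562 mol.
n(H2C2O4) = 0.01562 / 2 = 0.007811 mol.
mass of H2C2O4 = 0.007811 x 90.03 = 0.7032 g.
% purity = 0.7032 / 1.7240 x 100 = 40.8%.

40.8%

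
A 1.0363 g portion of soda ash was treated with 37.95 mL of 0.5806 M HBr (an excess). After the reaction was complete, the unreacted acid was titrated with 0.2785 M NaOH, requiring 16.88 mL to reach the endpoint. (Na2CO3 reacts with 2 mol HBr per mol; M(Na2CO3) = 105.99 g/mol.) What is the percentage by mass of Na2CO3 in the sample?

Total n(HBr) added = 0.5806 x 0.03795 = 0.02203 mol.
n(NaOH) used = 0.2785 x 0.01688 = 0.004701 mol, which equals the excess n(HBr).
So n(HBr) consumed by the sample = 0.02203 - 0.004701 = 0.01733 mol.
n(Na2CO3) = 0.01733 / 2 = 0.008666 mol.
mass Na2CO3 = 0.008666 x 105.99 = 0.9185 g, so %Na2CO3 = 0.9185/1.0363 x 100 = 88.6%.

88.6%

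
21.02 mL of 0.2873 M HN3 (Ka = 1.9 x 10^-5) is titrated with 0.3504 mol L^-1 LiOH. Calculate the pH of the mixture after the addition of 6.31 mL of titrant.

4.48

Initial n(HN3) = 0.2873 x 0.02102 = 0.006039 mol.
n(LiOH) added = 0.3504 x 0.006310 = 0.002211 mol, converting that many moles of HN3 to N3-.
Remaining n(HN3) = 0.003828 mol; n(N3-) = 0.002211 mol.
By Henderson-Hasselbalch, pH = pKa + log([A^-]/[HA]) = 4.72 + log(0.002211/0.003828) = 4.72 + (-0.24) = 4.48.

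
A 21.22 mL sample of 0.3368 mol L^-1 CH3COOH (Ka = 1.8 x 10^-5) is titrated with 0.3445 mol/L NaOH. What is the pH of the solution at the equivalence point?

n(CH3COOH) = 0.3368 x 0.02122 = 0.007147 mol; V(NaOH) at equivalence = 0.007147/0.3445 = 0.02075 L.
At equivalence all the acid is converted to CH3COO-; total volume = 0.02122 + 0.02075 = 0.04197 L, so [CH3COO-] = 0.007147/0.04197 = 0.1703 M.
Kb = Kw/Ka = 1.0e-14 / 1.8 x 10^-5 = 5.56e-10.
[OH^-] = sqrt(Kb x [CH3COO-]) = sqrt(5.56e-10 x 0.1703) = 9.73e-6 M.
pOH = 5.01, so pH = 14.00 - 5.01 = 8.99.

8.99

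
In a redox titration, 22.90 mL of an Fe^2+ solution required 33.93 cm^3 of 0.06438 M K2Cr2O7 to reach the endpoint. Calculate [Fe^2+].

0.572 M

n(K2Cr2O7) = 0.06438 x 0.03393 = 0.002184 mol.
From the balanced equation, 1 mol K2Cr2O7 reacts with 6 mol Fe^2+, so n(Fe^2+) = 0.002184 x 6/1 = 0.01311 mol.
[Fe^2+] = 0.01311 / 0.02290 L = 0.572 M.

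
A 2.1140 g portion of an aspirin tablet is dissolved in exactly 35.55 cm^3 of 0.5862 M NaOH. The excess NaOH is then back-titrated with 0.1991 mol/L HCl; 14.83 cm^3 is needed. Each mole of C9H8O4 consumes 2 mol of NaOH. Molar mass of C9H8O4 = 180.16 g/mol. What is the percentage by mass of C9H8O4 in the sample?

76.2%

Total n(NaOH) added = 0.5862 x 0.03555 = 0.02084 mol.
n(HCl) used = 0.1991 x 0.01483 = 0.002953 mol, which equals the excess n(NaOH).
So n(NaOH) consumed by the sample = 0.02084 - 0.002953 = 0.01789 mol.
n(C9H8O4) = 0.01789 / 2 = 0.008943 mol.
mass C9H8O4 = 0.008943 x 180.16 = 1.611 g, so %C9H8O4 = 1.611/2.1140 x 100 = 76.2%.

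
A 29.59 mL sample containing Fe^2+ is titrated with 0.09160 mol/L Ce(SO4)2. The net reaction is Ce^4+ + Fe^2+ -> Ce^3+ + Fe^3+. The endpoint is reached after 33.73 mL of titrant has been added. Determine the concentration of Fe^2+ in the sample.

n(Ce(SO4)2) = 0.09160 x 0.03373 = 0.003090 mol.
From the balanced equation, 1 mol Ce(SO4)2 reacts with 1 mol Fe^2+, so n(Fe^2+) = 0.003090 x 1/1 = 0.003090 mol.
[Fe^2+] = 0.003090 / 0.02959 L = 0.104 M.

0.104 M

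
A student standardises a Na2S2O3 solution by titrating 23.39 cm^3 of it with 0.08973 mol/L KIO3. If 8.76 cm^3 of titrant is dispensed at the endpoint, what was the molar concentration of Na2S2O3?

n(KIO3) = 0.08973 x 0.008760 = 0.0007860 mol.
From the balanced equation, 1 mol KIO3 reacts with 6 mol Na2S2O3, so n(Na2S2O3) = 0.0007860 x 6/1 = 0.004716 mol.
[Na2S2O3] = 0.004716 / 0.02339 L = 0.202 M.

0.202 M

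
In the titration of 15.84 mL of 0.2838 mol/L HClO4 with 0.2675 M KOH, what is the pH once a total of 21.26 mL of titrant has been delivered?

n(acid) = 0.2838 x 0.01584 = 0.004495 mol; n(KOH) added = 0.2675 x 0.02126 = 0.005687 mol.
Base is in excess by 0.005687 - 0.004495 = 0.001192 mol in a total volume of 0.03710 L.
[OH^-] = 0.001192/0.03710 = 0.03212 M, so pOH = 1.49 and pH = 14.00 - 1.49 = 12.51.

12.51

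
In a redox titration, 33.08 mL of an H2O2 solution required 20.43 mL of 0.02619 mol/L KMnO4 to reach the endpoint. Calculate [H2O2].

0.0404 M

n(KMnO4) = 0.02619 x 0.02043 = 0.0005351 mol.
From the balanced equation, 2 mol KMnO4 reacts with 5 mol H2O2, so n(H2O2) = 0.0005351 x 5/2 = 0.001338 mol.
[H2O2] = 0.001338 / 0.03308 L = 0.0404 M.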